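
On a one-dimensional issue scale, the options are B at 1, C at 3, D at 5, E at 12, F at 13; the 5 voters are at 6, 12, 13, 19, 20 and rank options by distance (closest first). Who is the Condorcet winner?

F

With single-peaked preferences on a line, the Condorcet winner is the candidate closest to the median voter.
The median voter (position 13) is closest to F at 13.
Check: F vs C — voters closer to F: 4 of 5.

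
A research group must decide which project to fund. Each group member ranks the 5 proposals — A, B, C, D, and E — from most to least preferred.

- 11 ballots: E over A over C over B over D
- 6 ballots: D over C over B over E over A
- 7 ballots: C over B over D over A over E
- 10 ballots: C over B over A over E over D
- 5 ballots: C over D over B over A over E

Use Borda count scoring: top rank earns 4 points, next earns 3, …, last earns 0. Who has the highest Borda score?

C

Borda scores:
  A: 11·3 + 6·0 + 7·1 + 10·2 + 5·1 = 65
  B: 11·1 + 6·2 + 7·3 + 10·3 + 5·2 = 84
  C: 11·2 + 6·3 + 7·4 + 10·4 + 5·4 = 128
  D: 11·0 + 6·4 + 7·2 + 10·0 + 5·3 = 53
  E: 11·4 + 6·1 + 7·0 + 10·1 + 5·0 = 60
C has the highest total.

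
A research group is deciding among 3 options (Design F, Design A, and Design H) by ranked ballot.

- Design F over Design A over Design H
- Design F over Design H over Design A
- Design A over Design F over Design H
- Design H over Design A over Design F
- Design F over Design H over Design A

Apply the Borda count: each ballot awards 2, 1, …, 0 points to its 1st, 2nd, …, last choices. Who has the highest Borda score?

Design F

Borda scores:
  Design F: 2 + 2 + 1 + 0 + 2 = 7
  Design A: 1 + 0 + 2 + 1 + 0 = 4
  Design H: 0 + 1 + 0 + 2 + 1 = 4
Design F has the highest total.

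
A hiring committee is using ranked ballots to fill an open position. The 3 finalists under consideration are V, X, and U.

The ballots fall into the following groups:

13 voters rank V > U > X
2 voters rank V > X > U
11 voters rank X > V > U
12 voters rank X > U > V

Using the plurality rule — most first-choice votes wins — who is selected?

First-place vote totals:
  V: 15
  X: 23
  U: 0
X has the most first-place votes.

X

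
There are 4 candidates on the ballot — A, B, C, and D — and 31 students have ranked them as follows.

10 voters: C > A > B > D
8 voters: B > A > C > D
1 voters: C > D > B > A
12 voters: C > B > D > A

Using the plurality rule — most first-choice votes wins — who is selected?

C

First-place vote totals:
  A: 0
  B: 8
  C: 23
  D: 0
C has the most first-place votes.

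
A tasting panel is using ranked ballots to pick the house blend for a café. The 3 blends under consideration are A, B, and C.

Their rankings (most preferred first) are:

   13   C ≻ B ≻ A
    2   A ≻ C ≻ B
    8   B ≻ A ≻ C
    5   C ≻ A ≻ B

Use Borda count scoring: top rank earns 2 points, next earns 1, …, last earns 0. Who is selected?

C

Borda scores:
  A: 13·0 + 2·2 + 8·1 + 5·1 = 17
  B: 13·1 + 2·0 + 8·2 + 5·0 = 29
  C: 13·2 + 2·1 + 8·0 + 5·2 = 38
C has the highest total.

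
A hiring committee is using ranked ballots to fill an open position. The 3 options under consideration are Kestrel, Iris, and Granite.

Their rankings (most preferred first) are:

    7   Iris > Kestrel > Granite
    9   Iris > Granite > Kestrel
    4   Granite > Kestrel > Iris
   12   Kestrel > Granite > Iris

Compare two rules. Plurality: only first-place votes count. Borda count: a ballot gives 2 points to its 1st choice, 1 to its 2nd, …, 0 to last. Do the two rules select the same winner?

No

Plurality first-place counts: Kestrel 12, Iris 16, Granite 4 → Iris.
Borda totals: Kestrel 35, Iris 32, Granite 29 → Kestrel.
The two rules disagree: plurality picks Iris, Borda picks Kestrel.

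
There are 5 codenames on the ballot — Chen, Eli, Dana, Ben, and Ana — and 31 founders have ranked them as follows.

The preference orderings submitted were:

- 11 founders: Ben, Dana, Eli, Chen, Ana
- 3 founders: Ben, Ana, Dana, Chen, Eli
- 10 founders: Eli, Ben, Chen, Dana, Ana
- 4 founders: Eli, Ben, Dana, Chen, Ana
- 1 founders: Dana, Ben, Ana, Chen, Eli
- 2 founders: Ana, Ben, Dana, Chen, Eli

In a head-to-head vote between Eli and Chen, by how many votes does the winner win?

Ballots ranking Eli above Chen: 11+10+4 = 25.
Ballots ranking Chen above Eli: 3+1+2 = 6.
Eli wins 25–6, a margin of 19.

19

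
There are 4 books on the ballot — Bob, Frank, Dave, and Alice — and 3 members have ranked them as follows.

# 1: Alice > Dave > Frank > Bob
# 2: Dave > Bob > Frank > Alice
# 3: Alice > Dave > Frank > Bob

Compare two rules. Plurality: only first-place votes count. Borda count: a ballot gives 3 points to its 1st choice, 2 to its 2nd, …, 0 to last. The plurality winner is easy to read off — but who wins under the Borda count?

Dave

Plurality first-place counts: Bob 0, Frank 0, Dave 1, Alice 2 → Alice.
Borda totals: Bob 2, Frank 3, Dave 7, Alice 6 → Dave.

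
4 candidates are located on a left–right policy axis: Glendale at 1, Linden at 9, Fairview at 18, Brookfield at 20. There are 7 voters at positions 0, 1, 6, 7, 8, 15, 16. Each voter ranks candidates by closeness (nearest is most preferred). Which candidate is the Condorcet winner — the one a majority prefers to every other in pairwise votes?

With single-peaked preferences on a line, the Condorcet winner is the candidate closest to the median voter.
The median voter (position 7) is closest to Linden at 9.
Check: Linden vs Fairview — voters closer to Linden: 5 of 7.

Linden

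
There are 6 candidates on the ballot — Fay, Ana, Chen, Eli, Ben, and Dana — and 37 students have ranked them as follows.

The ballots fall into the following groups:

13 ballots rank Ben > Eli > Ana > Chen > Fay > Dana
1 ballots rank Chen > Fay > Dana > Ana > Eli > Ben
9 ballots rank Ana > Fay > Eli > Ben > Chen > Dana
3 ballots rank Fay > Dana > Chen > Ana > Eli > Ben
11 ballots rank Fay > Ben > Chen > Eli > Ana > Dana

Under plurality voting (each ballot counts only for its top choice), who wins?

First-place vote totals:
  Fay: 14
  Ana: 9
  Chen: 1
  Eli: 0
  Ben: 13
  Dana: 0
Fay has the most first-place votes.

Fay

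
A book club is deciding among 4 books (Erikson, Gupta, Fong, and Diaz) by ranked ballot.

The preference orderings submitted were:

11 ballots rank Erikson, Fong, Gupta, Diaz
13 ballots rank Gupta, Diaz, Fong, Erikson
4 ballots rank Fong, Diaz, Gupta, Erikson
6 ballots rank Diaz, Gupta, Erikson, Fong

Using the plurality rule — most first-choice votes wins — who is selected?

First-place vote totals:
  Erikson: 11
  Gupta: 13
  Fong: 4
  Diaz: 6
Gupta has the most first-place votes.

Gupta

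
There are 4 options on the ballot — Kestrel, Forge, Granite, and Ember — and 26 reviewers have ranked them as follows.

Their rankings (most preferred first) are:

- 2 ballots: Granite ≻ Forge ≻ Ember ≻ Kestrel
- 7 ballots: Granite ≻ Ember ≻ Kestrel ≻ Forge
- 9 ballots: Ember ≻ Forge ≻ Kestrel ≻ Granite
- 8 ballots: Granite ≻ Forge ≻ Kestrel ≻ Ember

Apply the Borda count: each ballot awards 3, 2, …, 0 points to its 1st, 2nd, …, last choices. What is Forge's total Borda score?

Borda scores:
  Kestrel: 2·0 + 7·1 + 9·1 + 8·1 = 24
  Forge: 2·2 + 7·0 + 9·2 + 8·2 = 38
  Granite: 2·3 + 7·3 + 9·0 + 8·3 = 51
  Ember: 2·1 + 7·2 + 9·3 + 8·0 = 43

38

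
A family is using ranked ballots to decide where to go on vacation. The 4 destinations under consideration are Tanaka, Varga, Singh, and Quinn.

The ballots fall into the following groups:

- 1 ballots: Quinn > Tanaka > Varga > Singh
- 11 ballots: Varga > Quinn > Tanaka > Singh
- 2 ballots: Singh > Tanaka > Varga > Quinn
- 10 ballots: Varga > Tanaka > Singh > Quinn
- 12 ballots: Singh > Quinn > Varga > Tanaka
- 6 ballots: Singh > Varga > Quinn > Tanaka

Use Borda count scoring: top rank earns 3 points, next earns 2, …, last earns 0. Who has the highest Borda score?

Borda scores:
  Tanaka: 2 + 11·1 + 2·2 + 10·2 + 12·0 + 6·0 = 37
  Varga: 1 + 11·3 + 2·1 + 10·3 + 12·1 + 6·2 = 90
  Singh: 0 + 11·0 + 2·3 + 10·1 + 12·3 + 6·3 = 70
  Quinn: 3 + 11·2 + 2·0 + 10·0 + 12·2 + 6·1 = 55
Varga has the highest total.

Varga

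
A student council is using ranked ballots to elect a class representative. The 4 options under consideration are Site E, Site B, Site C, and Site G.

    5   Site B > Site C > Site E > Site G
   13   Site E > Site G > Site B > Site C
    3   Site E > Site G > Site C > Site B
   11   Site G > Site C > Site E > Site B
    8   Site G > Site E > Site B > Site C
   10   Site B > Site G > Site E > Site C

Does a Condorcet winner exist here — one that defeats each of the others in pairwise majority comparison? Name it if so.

Head-to-head results (50 voters total):
Site E vs Site B: Site E wins 35–15.
Site E vs Site C: Site E wins 34–16.
Site E vs Site G: Site G wins 29–21.
Site B vs Site C: Site B wins 36–14.
Site B vs Site G: Site G wins 35–15.
Site C vs Site G: Site G wins 45–5.
Site G beats each rival — Site E (29–21), Site B (35–15), Site C (45–5) — so Site G is the Condorcet winner.

Site G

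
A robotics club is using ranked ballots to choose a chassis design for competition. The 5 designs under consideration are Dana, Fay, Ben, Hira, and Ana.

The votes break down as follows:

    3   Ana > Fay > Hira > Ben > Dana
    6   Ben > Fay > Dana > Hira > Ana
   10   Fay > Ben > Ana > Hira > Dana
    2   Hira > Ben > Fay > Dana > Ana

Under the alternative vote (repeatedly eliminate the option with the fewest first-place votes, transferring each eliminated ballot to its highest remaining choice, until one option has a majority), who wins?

Fay

Round 1: Fay 10, Ben 6, Ana 3, Hira 2, Dana 0. Dana has the fewest and is eliminated.
Round 2: Fay 10, Ben 6, Ana 3, Hira 2. Hira has the fewest and is eliminated.
Round 3: Fay 10, Ben 8, Ana 3. Ana has the fewest and is eliminated.
Round 4: Fay 13, Ben 8. Fay has a majority.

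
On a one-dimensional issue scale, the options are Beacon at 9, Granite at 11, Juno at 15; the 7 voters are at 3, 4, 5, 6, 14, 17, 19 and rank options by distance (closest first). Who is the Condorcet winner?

Beacon

With single-peaked preferences on a line, the Condorcet winner is the candidate closest to the median voter.
The median voter (position 6) is closest to Beacon at 9.
Check: Beacon vs Granite — voters closer to Beacon: 4 of 7.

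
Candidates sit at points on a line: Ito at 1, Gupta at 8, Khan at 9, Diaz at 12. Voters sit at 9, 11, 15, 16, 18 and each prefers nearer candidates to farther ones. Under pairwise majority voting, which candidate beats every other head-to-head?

With single-peaked preferences on a line, the Condorcet winner is the candidate closest to the median voter.
The median voter (position 15) is closest to Diaz at 12.
Check: Diaz vs Khan — voters closer to Diaz: 4 of 5.

Diaz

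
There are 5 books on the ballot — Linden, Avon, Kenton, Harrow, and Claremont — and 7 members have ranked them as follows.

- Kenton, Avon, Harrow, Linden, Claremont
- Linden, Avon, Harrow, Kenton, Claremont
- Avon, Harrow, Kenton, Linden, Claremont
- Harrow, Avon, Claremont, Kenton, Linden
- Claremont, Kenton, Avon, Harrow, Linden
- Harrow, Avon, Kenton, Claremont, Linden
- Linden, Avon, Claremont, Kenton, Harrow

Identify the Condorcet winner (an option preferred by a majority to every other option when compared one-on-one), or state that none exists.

Head-to-head results (7 voters total):
Linden vs Avon: Avon wins 5–2.
Linden vs Kenton: Kenton wins 5–2.
Linden vs Harrow: Harrow wins 5–2.
Linden vs Claremont: Linden wins 4–3.
Avon vs Kenton: Avon wins 5–2.
Avon vs Harrow: Avon wins 5–2.
Avon vs Claremont: Avon wins 6–1.
Kenton vs Harrow: Harrow wins 4–3.
Kenton vs Claremont: Kenton wins 4–3.
Harrow vs Claremont: Harrow wins 5–2.
Avon beats each rival — Linden (5–2), Kenton (5–2), Harrow (5–2), Claremont (6–1) — so Avon is the Condorcet winner.

Avon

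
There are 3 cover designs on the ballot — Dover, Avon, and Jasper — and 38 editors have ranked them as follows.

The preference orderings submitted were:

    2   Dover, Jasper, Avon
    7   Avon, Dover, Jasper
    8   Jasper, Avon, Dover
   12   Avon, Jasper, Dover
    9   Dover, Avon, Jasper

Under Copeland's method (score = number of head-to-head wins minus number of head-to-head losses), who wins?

Pairwise results:
  Dover vs Avon: Avon wins 27–11.
  Dover vs Jasper: Jasper wins 20–18.
  Avon vs Jasper: Avon wins 28–10.
Copeland scores (wins − losses):
  Dover: 0 − 2 = -2
  Avon: 2 − 0 = 2
  Jasper: 1 − 1 = 0
Avon has the best Copeland score.

Avon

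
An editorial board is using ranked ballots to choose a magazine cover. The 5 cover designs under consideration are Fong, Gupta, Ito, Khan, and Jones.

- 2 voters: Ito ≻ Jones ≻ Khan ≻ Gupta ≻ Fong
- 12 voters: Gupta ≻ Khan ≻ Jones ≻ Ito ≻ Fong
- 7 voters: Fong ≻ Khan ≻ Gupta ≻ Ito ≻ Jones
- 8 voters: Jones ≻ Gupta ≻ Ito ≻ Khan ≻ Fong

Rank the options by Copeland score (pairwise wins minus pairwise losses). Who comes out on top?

Gupta

Pairwise results:
  Fong vs Gupta: Gupta wins 22–7.
  Fong vs Ito: Ito wins 22–7.
  Fong vs Khan: Khan wins 22–7.
  Fong vs Jones: Jones wins 22–7.
  Gupta vs Ito: Gupta wins 27–2.
  Gupta vs Khan: Gupta wins 20–9.
  Gupta vs Jones: Gupta wins 19–10.
  Ito vs Khan: Khan wins 19–10.
  Ito vs Jones: Jones wins 20–9.
  Khan vs Jones: Khan wins 19–10.
Copeland scores (wins − losses):
  Fong: 0 − 4 = -4
  Gupta: 4 − 0 = 4
  Ito: 1 − 3 = -2
  Khan: 3 − 1 = 2
  Jones: 2 − 2 = 0
Gupta has the best Copeland score.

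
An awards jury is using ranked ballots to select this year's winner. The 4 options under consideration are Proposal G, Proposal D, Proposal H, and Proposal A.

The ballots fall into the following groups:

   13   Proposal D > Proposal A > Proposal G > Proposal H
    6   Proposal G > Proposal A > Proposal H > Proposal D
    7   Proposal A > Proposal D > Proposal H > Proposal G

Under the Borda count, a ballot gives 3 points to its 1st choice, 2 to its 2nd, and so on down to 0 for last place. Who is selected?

Borda scores:
  Proposal G: 13·1 + 6·3 + 7·0 = 31
  Proposal D: 13·3 + 6·0 + 7·2 = 53
  Proposal H: 13·0 + 6·1 + 7·1 = 13
  Proposal A: 13·2 + 6·2 + 7·3 = 59
Proposal A has the highest total.

Proposal A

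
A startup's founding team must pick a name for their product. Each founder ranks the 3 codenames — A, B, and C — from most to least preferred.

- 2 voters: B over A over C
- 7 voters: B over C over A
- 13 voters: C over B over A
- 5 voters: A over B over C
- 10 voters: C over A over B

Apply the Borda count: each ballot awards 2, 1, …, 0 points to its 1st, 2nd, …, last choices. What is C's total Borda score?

Borda scores:
  A: 2·1 + 7·0 + 13·0 + 5·2 + 10·1 = 22
  B: 2·2 + 7·2 + 13·1 + 5·1 + 10·0 = 36
  C: 2·0 + 7·1 + 13·2 + 5·0 + 10·2 = 53

53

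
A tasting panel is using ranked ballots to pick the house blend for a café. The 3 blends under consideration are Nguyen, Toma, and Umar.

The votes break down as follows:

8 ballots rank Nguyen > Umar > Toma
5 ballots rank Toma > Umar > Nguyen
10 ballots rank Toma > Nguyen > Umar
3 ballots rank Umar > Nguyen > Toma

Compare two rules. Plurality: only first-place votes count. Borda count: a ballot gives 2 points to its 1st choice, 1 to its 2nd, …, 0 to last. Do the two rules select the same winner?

Plurality first-place counts: Nguyen 8, Toma 15, Umar 3 → Toma.
Borda totals: Nguyen 29, Toma 30, Umar 19 → Toma.
The two rules agree on Toma.

Yes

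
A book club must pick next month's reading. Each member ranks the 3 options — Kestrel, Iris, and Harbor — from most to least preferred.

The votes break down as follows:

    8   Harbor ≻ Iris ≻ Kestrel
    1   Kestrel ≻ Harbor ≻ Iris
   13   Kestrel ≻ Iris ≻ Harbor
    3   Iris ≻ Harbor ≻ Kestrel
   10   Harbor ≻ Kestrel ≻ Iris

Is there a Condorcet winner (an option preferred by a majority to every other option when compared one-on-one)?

Yes

Head-to-head results (35 voters total):
Kestrel vs Iris: Kestrel wins 24–11.
Kestrel vs Harbor: Harbor wins 21–14.
Iris vs Harbor: Harbor wins 19–16.
Harbor beats each rival — Kestrel (21–14), Iris (19–16) — so Harbor is the Condorcet winner.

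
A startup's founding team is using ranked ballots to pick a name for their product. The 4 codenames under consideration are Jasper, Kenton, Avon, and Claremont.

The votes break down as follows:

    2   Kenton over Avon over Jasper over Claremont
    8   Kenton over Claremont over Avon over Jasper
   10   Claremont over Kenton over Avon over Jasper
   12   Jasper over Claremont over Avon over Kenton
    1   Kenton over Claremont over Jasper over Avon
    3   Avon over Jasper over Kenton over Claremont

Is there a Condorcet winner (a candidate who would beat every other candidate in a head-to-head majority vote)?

Yes

Head-to-head results (36 voters total):
Jasper vs Kenton: Kenton wins 21–15.
Jasper vs Avon: Avon wins 23–13.
Jasper vs Claremont: Claremont wins 19–17.
Kenton vs Avon: Kenton wins 21–15.
Kenton vs Claremont: Claremont wins 22–14.
Avon vs Claremont: Claremont wins 31–5.
Claremont beats each rival — Jasper (19–17), Kenton (22–14), Avon (31–5) — so Claremont is the Condorcet winner.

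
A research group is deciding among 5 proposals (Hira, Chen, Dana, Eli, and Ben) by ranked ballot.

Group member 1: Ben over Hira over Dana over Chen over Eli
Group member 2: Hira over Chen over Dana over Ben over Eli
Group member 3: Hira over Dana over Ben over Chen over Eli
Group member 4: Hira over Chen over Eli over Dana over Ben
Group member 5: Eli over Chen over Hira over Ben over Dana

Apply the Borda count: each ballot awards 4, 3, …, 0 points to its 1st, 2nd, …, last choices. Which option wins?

Borda scores:
  Hira: 3 + 4 + 4 + 4 + 2 = 17
  Chen: 1 + 3 + 1 + 3 + 3 = 11
  Dana: 2 + 2 + 3 + 1 + 0 = 8
  Eli: 0 + 0 + 0 + 2 + 4 = 6
  Ben: 4 + 1 + 2 + 0 + 1 = 8
Hira has the highest total.

Hira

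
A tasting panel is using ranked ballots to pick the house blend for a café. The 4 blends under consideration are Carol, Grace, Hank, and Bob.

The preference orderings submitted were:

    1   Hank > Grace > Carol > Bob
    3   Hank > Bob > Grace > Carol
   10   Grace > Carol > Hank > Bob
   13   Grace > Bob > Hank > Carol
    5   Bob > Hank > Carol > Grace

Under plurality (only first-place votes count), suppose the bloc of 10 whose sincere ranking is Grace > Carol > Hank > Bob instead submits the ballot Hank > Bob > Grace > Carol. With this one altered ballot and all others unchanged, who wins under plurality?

Hank

First-place totals with the altered ballot: Carol 0, Grace 13, Hank 14, Bob 5.
The switch changes the winner from Grace to Hank.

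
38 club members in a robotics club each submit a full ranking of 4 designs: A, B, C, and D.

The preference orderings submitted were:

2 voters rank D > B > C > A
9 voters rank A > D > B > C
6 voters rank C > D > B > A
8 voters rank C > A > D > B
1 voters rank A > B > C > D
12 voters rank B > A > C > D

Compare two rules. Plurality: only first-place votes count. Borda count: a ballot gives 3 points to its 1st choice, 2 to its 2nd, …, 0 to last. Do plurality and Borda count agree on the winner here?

No

Plurality first-place counts: A 10, B 12, C 14, D 2 → C.
Borda totals: A 70, B 57, C 57, D 44 → A.
The two rules disagree: plurality picks C, Borda picks A.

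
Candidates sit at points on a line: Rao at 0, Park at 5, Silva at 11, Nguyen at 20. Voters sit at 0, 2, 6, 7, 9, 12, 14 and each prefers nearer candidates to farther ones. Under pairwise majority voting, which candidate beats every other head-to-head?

Park

With single-peaked preferences on a line, the Condorcet winner is the candidate closest to the median voter.
The median voter (position 7) is closest to Park at 5.
Check: Park vs Rao — voters closer to Park: 5 of 7.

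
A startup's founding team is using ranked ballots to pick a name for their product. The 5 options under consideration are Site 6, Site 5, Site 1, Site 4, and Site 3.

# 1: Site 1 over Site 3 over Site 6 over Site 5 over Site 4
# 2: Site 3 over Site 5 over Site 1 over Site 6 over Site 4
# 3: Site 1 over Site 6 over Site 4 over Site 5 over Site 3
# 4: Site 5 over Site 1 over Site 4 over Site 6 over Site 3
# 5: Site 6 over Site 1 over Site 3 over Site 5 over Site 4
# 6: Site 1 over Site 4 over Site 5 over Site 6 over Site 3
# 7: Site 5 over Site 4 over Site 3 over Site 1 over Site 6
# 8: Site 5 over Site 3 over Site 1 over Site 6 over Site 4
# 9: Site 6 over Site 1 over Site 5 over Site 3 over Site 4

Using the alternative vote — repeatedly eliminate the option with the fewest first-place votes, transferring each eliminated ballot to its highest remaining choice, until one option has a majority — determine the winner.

Site 1

Round 1: Site 5 3, Site 1 3, Site 6 2, Site 3 1, Site 4 0. Site 4 has the fewest and is eliminated.
Round 2: Site 5 3, Site 1 3, Site 6 2, Site 3 1. Site 3 has the fewest and is eliminated.
Round 3: Site 5 4, Site 1 3, Site 6 2. Site 6 has the fewest and is eliminated.
Round 4: Site 1 5, Site 5 4. Site 1 has a majority.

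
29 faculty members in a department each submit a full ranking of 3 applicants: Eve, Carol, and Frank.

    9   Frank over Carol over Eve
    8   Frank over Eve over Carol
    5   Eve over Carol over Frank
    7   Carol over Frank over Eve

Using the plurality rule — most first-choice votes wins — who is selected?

First-place vote totals:
  Eve: 5
  Carol: 7
  Frank: 17
Frank has the most first-place votes.

Frank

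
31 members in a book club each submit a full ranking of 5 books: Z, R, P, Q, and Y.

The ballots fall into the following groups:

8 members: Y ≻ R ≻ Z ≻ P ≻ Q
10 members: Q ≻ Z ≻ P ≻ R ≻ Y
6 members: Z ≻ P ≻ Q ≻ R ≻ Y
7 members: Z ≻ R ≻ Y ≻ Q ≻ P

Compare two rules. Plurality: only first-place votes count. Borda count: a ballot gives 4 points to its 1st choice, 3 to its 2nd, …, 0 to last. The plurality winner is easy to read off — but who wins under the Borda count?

Plurality first-place counts: Z 13, R 0, P 0, Q 10, Y 8 → Z.
Borda totals: Z 98, R 61, P 46, Q 59, Y 46 → Z.

Z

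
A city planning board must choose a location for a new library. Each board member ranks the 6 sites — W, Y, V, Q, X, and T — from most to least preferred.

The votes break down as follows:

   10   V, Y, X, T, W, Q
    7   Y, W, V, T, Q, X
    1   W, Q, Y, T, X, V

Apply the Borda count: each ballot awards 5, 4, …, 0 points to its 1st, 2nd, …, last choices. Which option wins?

Borda scores:
  W: 10·1 + 7·4 + 5 = 43
  Y: 10·4 + 7·5 + 3 = 78
  V: 10·5 + 7·3 + 0 = 71
  Q: 10·0 + 7·1 + 4 = 11
  X: 10·3 + 7·0 + 1 = 31
  T: 10·2 + 7·2 + 2 = 36
Y has the highest total.

Y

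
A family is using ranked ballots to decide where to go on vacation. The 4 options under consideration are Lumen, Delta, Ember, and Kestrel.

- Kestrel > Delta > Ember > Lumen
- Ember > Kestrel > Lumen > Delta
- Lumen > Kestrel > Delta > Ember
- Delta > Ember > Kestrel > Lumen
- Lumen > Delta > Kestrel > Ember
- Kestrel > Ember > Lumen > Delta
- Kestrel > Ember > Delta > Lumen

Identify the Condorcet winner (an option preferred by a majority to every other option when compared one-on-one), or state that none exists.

Kestrel

Head-to-head results (7 voters total):
Lumen vs Delta: Lumen wins 4–3.
Lumen vs Ember: Ember wins 5–2.
Lumen vs Kestrel: Kestrel wins 5–2.
Delta vs Ember: Delta wins 4–3.
Delta vs Kestrel: Kestrel wins 5–2.
Ember vs Kestrel: Kestrel wins 5–2.
Kestrel beats each rival — Lumen (5–2), Delta (5–2), Ember (5–2) — so Kestrel is the Condorcet winner.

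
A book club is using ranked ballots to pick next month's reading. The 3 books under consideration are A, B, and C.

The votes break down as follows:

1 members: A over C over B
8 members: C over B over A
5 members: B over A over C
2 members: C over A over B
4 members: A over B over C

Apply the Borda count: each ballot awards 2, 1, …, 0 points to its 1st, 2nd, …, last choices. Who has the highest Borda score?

Borda scores:
  A: 2 + 8·0 + 5·1 + 2·1 + 4·2 = 17
  B: 0 + 8·1 + 5·2 + 2·0 + 4·1 = 22
  C: 1 + 8·2 + 5·0 + 2·2 + 4·0 = 21
B has the highest total.

B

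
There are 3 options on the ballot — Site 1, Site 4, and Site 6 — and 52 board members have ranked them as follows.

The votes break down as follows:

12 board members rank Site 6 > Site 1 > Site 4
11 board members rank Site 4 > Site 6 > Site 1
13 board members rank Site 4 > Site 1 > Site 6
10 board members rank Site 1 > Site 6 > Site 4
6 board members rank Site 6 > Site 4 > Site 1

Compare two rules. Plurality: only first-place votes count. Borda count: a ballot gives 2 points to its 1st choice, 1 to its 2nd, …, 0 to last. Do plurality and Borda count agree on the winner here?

No

Plurality first-place counts: Site 1 10, Site 4 24, Site 6 18 → Site 4.
Borda totals: Site 1 45, Site 4 54, Site 6 57 → Site 6.
The two rules disagree: plurality picks Site 4, Borda picks Site 6.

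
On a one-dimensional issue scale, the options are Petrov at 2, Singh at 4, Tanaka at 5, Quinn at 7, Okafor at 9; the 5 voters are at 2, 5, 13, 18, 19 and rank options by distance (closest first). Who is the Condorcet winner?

Okafor

With single-peaked preferences on a line, the Condorcet winner is the candidate closest to the median voter.
The median voter (position 13) is closest to Okafor at 9.
Check: Okafor vs Singh — voters closer to Okafor: 3 of 5.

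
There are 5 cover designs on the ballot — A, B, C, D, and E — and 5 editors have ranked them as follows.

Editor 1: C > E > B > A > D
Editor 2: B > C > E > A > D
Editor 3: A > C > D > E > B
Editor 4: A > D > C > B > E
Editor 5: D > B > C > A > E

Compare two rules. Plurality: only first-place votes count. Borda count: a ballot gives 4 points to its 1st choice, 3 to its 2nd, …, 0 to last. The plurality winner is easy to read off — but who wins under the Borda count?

C

Plurality first-place counts: A 2, B 1, C 1, D 1, E 0 → A.
Borda totals: A 11, B 10, C 14, D 9, E 6 → C.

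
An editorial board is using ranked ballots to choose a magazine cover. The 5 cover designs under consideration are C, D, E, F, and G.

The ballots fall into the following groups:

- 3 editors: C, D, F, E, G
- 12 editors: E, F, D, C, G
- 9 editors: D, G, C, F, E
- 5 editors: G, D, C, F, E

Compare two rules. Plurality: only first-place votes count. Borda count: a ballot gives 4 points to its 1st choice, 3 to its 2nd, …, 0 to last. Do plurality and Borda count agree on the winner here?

Plurality first-place counts: C 3, D 9, E 12, F 0, G 5 → E.
Borda totals: C 52, D 84, E 51, F 56, G 47 → D.
The two rules disagree: plurality picks E, Borda picks D.

No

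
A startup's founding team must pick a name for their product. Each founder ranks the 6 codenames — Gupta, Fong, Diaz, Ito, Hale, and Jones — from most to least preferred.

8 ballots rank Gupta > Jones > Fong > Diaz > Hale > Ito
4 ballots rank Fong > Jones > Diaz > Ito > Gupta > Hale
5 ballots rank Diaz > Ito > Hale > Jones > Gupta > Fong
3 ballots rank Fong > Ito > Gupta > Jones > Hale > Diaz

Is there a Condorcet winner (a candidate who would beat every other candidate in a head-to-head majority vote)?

No

Head-to-head results (20 voters total):
Gupta vs Fong: Gupta wins 13–7.
Gupta vs Diaz: Gupta wins 11–9.
Gupta vs Ito: Ito wins 12–8.
Gupta vs Hale: Gupta wins 15–5.
Gupta vs Jones: Gupta wins 11–9.
Fong vs Diaz: Fong wins 15–5.
Fong vs Ito: Fong wins 15–5.
Fong vs Hale: Fong wins 15–5.
Fong vs Jones: Jones wins 13–7.
Diaz vs Ito: Diaz wins 17–3.
Diaz vs Hale: Diaz wins 17–3.
Diaz vs Jones: Jones wins 15–5.
Ito vs Hale: Ito wins 12–8.
Ito vs Jones: Jones wins 12–8.
Hale vs Jones: Jones wins 15–5.
No candidate beats all others: Gupta beats Fong beats Ito beats Gupta, a majority cycle.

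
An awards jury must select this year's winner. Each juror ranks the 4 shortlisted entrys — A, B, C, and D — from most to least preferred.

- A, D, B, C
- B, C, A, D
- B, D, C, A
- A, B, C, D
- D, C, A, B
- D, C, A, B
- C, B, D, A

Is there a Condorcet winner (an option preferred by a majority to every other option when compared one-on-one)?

No

Head-to-head results (7 voters total):
A vs B: A wins 4–3.
A vs C: C wins 5–2.
A vs D: D wins 4–3.
B vs C: B wins 4–3.
B vs D: B wins 4–3.
C vs D: D wins 4–3.
No candidate beats all others: A beats B beats C beats A, a majority cycle.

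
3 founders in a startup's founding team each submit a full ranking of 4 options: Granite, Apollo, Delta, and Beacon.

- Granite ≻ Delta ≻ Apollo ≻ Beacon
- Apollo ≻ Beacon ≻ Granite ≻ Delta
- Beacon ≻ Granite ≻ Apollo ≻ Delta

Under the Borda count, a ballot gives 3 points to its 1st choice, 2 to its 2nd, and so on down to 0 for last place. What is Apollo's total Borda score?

Borda scores:
  Granite: 3 + 1 + 2 = 6
  Apollo: 1 + 3 + 1 = 5
  Delta: 2 + 0 + 0 = 2
  Beacon: 0 + 2 + 3 = 5

5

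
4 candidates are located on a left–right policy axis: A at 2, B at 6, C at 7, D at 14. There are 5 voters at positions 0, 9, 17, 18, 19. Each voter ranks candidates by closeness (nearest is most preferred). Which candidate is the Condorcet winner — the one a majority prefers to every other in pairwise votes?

With single-peaked preferences on a line, the Condorcet winner is the candidate closest to the median voter.
The median voter (position 17) is closest to D at 14.
Check: D vs C — voters closer to D: 3 of 5.

D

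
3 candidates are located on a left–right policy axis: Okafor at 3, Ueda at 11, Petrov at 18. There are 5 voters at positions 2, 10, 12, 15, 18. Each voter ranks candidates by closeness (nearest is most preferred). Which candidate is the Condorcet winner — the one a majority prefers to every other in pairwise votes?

With single-peaked preferences on a line, the Condorcet winner is the candidate closest to the median voter.
The median voter (position 12) is closest to Ueda at 11.
Check: Ueda vs Petrov — voters closer to Ueda: 3 of 5.

Ueda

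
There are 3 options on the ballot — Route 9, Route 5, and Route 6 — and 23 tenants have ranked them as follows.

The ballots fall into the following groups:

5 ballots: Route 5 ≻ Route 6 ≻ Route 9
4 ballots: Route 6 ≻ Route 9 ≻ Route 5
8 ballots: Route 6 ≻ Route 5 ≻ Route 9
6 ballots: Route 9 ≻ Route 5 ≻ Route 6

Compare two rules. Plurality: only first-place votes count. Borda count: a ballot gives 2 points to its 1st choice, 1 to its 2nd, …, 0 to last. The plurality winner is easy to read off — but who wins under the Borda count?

Plurality first-place counts: Route 9 6, Route 5 5, Route 6 12 → Route 6.
Borda totals: Route 9 16, Route 5 24, Route 6 29 → Route 6.

Route 6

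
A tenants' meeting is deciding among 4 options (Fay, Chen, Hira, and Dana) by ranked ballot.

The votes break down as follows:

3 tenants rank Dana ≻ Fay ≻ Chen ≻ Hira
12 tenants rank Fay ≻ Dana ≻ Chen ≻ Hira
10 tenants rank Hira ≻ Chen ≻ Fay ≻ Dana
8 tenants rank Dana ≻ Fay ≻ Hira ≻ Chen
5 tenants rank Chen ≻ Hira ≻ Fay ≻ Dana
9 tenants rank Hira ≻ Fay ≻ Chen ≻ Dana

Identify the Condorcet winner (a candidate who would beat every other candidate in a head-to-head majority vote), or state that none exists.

Hira

Head-to-head results (47 voters total):
Fay vs Chen: Fay wins 32–15.
Fay vs Hira: Hira wins 24–23.
Fay vs Dana: Fay wins 36–11.
Chen vs Hira: Hira wins 27–20.
Chen vs Dana: Chen wins 24–23.
Hira vs Dana: Hira wins 24–23.
Hira beats each rival — Fay (24–23), Chen (27–20), Dana (24–23) — so Hira is the Condorcet winner.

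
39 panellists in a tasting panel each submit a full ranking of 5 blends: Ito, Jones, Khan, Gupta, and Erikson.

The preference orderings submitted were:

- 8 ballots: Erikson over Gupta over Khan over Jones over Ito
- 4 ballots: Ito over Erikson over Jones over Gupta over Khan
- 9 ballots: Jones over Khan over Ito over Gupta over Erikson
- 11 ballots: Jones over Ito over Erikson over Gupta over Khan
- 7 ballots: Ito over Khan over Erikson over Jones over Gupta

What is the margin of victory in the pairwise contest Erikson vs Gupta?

Ballots ranking Erikson above Gupta: 8+4+11+7 = 30.
Ballots ranking Gupta above Erikson: 9.
Erikson wins 30–9, a margin of 21.

21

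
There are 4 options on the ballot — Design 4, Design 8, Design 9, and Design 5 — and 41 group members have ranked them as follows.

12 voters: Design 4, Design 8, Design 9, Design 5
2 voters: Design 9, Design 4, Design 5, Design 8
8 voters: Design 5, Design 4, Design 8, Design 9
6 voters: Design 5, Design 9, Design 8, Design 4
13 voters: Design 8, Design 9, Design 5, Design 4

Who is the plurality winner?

First-place vote totals:
  Design 4: 12
  Design 8: 13
  Design 9: 2
  Design 5: 14
Design 5 has the most first-place votes.

Design 5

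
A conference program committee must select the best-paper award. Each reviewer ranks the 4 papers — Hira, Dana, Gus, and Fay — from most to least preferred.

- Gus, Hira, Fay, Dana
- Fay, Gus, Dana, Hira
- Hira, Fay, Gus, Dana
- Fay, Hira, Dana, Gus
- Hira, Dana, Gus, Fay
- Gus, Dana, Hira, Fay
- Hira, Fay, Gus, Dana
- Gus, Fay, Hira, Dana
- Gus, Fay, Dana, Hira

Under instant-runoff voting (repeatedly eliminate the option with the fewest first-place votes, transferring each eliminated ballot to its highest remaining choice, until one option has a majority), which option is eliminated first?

Dana

Round 1: Gus 4, Hira 3, Fay 2, Dana 0. Dana has the fewest and is eliminated.
Round 2: Gus 4, Hira 3, Fay 2. Fay has the fewest and is eliminated.
Round 3: Gus 5, Hira 4. Gus has a majority.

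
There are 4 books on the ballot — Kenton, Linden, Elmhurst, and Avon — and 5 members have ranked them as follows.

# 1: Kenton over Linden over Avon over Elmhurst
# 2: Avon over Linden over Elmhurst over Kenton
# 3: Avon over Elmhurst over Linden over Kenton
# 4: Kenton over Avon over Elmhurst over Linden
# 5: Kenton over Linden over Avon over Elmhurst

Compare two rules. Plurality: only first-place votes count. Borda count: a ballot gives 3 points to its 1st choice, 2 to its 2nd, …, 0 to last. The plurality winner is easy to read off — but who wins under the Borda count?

Avon

Plurality first-place counts: Kenton 3, Linden 0, Elmhurst 0, Avon 2 → Kenton.
Borda totals: Kenton 9, Linden 7, Elmhurst 4, Avon 10 → Avon.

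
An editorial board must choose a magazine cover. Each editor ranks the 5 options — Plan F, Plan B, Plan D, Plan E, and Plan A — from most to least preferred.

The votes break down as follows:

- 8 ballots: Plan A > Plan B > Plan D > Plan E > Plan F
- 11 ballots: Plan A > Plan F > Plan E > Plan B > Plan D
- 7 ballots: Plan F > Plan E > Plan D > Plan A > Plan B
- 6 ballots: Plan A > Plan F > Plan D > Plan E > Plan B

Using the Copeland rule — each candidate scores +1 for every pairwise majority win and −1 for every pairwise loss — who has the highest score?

Pairwise results:
  Plan F vs Plan B: Plan F wins 24–8.
  Plan F vs Plan D: Plan F wins 24–8.
  Plan F vs Plan E: Plan F wins 24–8.
  Plan F vs Plan A: Plan A wins 25–7.
  Plan B vs Plan D: Plan B wins 19–13.
  Plan B vs Plan E: Plan E wins 24–8.
  Plan B vs Plan A: Plan A wins 32–0.
  Plan D vs Plan E: Plan E wins 18–14.
  Plan D vs Plan A: Plan A wins 25–7.
  Plan E vs Plan A: Plan A wins 25–7.
Copeland scores (wins − losses):
  Plan F: 3 − 1 = 2
  Plan B: 1 − 3 = -2
  Plan D: 0 − 4 = -4
  Plan E: 2 − 2 = 0
  Plan A: 4 − 0 = 4
Plan A has the best Copeland score.

Plan A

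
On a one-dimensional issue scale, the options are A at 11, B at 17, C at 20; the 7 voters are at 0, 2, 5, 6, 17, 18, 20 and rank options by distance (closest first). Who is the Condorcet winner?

With single-peaked preferences on a line, the Condorcet winner is the candidate closest to the median voter.
The median voter (position 6) is closest to A at 11.
Check: A vs C — voters closer to A: 4 of 7.

A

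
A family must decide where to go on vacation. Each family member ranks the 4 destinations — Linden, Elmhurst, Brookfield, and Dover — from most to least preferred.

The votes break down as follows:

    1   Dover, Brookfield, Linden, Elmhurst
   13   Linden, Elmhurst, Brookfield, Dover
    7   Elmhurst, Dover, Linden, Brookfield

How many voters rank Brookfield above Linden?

1

Ballots ranking Brookfield above Linden: 1.
Ballots ranking Linden above Brookfield: 13+7 = 20.
So 1 of 21 voters prefer Brookfield to Linden.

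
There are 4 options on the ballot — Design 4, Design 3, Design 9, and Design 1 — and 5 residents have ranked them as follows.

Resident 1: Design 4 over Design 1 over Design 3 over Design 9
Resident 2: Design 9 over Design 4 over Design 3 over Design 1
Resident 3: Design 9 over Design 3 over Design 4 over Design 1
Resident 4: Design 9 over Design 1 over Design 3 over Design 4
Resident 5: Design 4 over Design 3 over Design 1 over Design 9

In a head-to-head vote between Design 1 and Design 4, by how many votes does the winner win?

Ballots ranking Design 1 above Design 4: 1.
Ballots ranking Design 4 above Design 1: 4.
Design 4 wins 4–1, a margin of 3.

3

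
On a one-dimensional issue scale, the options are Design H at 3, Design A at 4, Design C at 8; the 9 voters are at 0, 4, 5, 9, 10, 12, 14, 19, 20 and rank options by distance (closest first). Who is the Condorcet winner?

With single-peaked preferences on a line, the Condorcet winner is the candidate closest to the median voter.
The median voter (position 10) is closest to Design C at 8.
Check: Design C vs Design H — voters closer to Design C: 6 of 9.

Design C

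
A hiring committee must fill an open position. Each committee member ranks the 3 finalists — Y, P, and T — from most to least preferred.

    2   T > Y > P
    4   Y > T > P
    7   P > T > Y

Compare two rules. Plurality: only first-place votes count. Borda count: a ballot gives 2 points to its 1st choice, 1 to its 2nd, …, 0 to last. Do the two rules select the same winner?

Plurality first-place counts: Y 4, P 7, T 2 → P.
Borda totals: Y 10, P 14, T 15 → T.
The two rules disagree: plurality picks P, Borda picks T.

No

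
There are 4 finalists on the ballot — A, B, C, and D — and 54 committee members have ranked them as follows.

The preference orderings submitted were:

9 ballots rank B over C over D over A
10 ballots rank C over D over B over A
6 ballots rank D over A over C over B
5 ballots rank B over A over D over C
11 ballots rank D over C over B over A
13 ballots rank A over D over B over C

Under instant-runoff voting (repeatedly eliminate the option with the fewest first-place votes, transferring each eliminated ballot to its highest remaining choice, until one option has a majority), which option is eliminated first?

Round 1: D 17, B 14, A 13, C 10. C has the fewest and is eliminated.
Round 2: D 27, B 14, A 13. A has the fewest and is eliminated.
Round 3: D 40, B 14. D has a majority.

C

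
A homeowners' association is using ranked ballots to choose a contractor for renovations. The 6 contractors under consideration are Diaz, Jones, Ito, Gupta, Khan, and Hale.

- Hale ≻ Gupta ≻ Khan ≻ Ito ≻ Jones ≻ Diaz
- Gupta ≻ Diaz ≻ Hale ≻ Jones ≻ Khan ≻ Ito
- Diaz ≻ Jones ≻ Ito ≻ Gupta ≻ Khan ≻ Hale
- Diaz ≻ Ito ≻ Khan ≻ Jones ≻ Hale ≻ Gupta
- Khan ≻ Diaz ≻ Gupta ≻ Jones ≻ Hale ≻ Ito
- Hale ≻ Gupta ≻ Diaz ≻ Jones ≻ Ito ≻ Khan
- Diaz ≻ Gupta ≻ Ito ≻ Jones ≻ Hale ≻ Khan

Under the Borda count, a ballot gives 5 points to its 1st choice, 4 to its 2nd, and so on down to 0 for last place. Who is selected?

Borda scores:
  Diaz: 0 + 4 + 5 + 5 + 4 + 3 + 5 = 26
  Jones: 1 + 2 + 4 + 2 + 2 + 2 + 2 = 15
  Ito: 2 + 0 + 3 + 4 + 0 + 1 + 3 = 13
  Gupta: 4 + 5 + 2 + 0 + 3 + 4 + 4 = 22
  Khan: 3 + 1 + 1 + 3 + 5 + 0 + 0 = 13
  Hale: 5 + 3 + 0 + 1 + 1 + 5 + 1 = 16
Diaz has the highest total.

Diaz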